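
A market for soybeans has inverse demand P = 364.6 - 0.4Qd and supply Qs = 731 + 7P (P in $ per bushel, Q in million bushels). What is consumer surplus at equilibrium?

Inverting to quantity form: Qd = 911.5 - 2.5P.
Set Qd = Qs: 911.5 - 2.5P = 731 + 7P, so 180.5 = 9.5P and P* = 19.
Substitute back: Q* = 911.5 - 2.5(19) = 864.
Demand choke price (Qd = 0): P = 911.5/2.5 = 364.6. Consumer surplus = ½ × (364.6 - 19) × 864 = 149299.2.

Consumer surplus = 149299.2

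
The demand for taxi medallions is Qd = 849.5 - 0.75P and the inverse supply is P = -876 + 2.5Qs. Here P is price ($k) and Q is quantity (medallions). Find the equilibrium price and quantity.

P* = 434, Q* = 524

In direct form, Qs = 350.4 + 0.4P.
At equilibrium Qd = Qs, so 849.5 - 0.75P = 350.4 + 0.4P; collecting terms, 499.1 = 1.15P and P* = 434.
Then Q* = 849.5 - 0.75(434) = 524.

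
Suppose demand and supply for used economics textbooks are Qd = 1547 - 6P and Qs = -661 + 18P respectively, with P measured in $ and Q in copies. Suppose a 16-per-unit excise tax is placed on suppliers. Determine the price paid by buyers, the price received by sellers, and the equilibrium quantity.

With a tax of 16 on suppliers, they supply based on the net price P_s = P_b - 16, so Qs = -949 + 18P_b.
Set Qd = Qs: 1547 - 6P_b = -949 + 18P_b, so 2496 = 24P_b and P_b = 104.
So P_s = 88 and the quantity traded is Q = 1547 - 6(104) = 923.

P_b = 104, P_s = 88, Q = 923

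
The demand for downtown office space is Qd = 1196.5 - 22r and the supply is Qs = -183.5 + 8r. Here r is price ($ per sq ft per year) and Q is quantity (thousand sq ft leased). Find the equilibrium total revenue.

Total revenue = 8487

The market clears where 1196.5 - 22r = -183.5 + 8r. Rearranging, 30r = 1380, hence r* = 46.
Plugging r* into demand: Q* = 1196.5 - 22(46) = 184.5.
Total revenue = r* × Q* = 46 × 184.5 = 8487.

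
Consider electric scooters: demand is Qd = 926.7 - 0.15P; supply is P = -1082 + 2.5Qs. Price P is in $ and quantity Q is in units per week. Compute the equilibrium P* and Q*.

In direct form, Qs = 432.8 + 0.4P.
Set Qd = Qs: 926.7 - 0.15P = 432.8 + 0.4P, so 493.9 = 0.55P and P* = 898.
From the demand curve, Q* = 926.7 - 0.15(898) = 792.

P* = 898, Q* = 792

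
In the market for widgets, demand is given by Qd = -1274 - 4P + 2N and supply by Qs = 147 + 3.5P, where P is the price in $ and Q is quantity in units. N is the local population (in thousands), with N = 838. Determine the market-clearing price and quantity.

With N = 838, demand is Qd = 402 - 4P.
At equilibrium Qd = Qs, so 402 - 4P = 147 + 3.5P; collecting terms, 255 = 7.5P and P* = 34.
Plugging P* into demand: Q* = 402 - 4(34) = 266.

P* = 34, Q* = 266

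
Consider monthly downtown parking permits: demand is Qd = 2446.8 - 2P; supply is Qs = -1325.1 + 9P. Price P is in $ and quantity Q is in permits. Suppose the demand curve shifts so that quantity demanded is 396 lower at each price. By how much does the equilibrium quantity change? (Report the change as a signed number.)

Set Qd = Qs: 2446.8 - 2P = -1325.1 + 9P, so 3771.9 = 11P and P* = 342.9.
Substitute back: Q* = 2446.8 - 2(342.9) = 1761.
After the shift, demand is Qd = 2050.8 - 2P.
The new intersection has 3375.9 = 11P, i.e. P = 306.9, Q = 1437.
ΔQ = 1437 - 1761 = -324.

ΔQ = -324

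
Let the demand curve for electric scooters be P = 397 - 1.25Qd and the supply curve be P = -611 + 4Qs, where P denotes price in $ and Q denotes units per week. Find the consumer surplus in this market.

Consumer surplus = 23040

In direct form, Qd = 317.6 - 0.8P and Qs = 152.75 + 0.25P.
At equilibrium Qd = Qs, so 317.6 - 0.8P = 152.75 + 0.25P; collecting terms, 164.85 = 1.05P and P* = 157.
Then Q* = 317.6 - 0.8(157) = 192.
Demand choke price (Qd = 0): P = 317.6/0.8 = 397. Consumer surplus = ½ × (397 - 157) × 192 = 23040.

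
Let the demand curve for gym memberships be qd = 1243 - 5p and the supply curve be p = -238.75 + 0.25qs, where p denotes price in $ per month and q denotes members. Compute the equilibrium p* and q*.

p* = 32, q* = 1083

Solving each curve for q: qs = 955 + 4p.
Set qd = qs: 1243 - 5p = 955 + 4p, so 288 = 9p and p* = 32.
Then q* = 1243 - 5(32) = 1083.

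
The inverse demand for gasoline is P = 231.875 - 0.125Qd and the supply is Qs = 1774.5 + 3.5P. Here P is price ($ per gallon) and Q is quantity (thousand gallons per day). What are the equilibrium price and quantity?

P* = 7, Q* = 1799

Inverting to quantity form: Qd = 1855 - 8P.
At equilibrium Qd = Qs, so 1855 - 8P = 1774.5 + 3.5P; collecting terms, 80.5 = 11.5P and P* = 7.
Then Q* = 1855 - 8(7) = 1799.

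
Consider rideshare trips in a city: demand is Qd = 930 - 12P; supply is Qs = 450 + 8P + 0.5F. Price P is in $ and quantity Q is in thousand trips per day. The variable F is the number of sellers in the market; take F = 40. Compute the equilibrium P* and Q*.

With F = 40, supply is Qs = 470 + 8P.
The market clears where 930 - 12P = 470 + 8P. Rearranging, 20P = 460, hence P* = 23.
Substitute back: Q* = 930 - 12(23) = 654.

P* = 23, Q* = 654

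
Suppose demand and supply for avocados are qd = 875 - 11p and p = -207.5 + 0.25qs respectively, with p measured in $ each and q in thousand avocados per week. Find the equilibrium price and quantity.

Inverting to quantity form: qs = 830 + 4p.
At equilibrium qd = qs, so 875 - 11p = 830 + 4p; collecting terms, 45 = 15p and p* = 3.
Substitute back: q* = 875 - 11(3) = 842.

p* = 3, q* = 842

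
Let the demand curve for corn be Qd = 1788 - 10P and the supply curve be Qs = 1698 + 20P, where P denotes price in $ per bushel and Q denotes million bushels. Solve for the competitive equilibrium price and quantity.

P* = 3, Q* = 1758

Equating demand and supply, 1788 - 10P = 1698 + 20P gives 30P = 90, so P* = 3.
Substitute back: Q* = 1788 - 10(3) = 1758.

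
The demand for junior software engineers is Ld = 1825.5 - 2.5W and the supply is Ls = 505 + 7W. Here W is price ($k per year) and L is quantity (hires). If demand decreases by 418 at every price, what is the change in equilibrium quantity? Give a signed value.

Set Ld = Ls: 1825.5 - 2.5W = 505 + 7W, so 1320.5 = 9.5W and W* = 139.
Substitute back: L* = 1825.5 - 2.5(139) = 1478.
After the shift, demand is Ld = 1407.5 - 2.5W.
The new intersection has 902.5 = 9.5W, i.e. W = 95, L = 1170.
ΔL = 1170 - 1478 = -308.

ΔL = -308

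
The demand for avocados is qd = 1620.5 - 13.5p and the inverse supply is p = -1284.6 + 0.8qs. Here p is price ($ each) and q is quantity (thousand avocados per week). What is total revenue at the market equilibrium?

Total revenue = 1607

In direct form, qs = 1605.75 + 1.25p.
The market clears where 1620.5 - 13.5p = 1605.75 + 1.25p. Rearranging, 14.75p = 14.75, hence p* = 1.
Plugging p* into demand: q* = 1620.5 - 13.5(1) = 1607.
Total revenue = p* × q* = 1 × 1607 = 1607.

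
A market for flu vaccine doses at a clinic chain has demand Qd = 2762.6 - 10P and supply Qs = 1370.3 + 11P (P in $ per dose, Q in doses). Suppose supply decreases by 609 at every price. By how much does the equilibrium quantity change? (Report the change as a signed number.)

ΔQ = -290

Equating demand and supply, 2762.6 - 10P = 1370.3 + 11P gives 21P = 1392.3, so P* = 66.3.
Plugging P* into demand: Q* = 2762.6 - 10(66.3) = 2099.6.
After the shift, supply is Qs = 761.3 + 11P.
New equilibrium: 2001.3 = 21P, so P = 95.3 and Q = 1809.6.
ΔQ = 1809.6 - 2099.6 = -290.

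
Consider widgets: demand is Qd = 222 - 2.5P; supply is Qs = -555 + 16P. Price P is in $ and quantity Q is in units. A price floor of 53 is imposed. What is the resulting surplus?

At P = 53: Qd = 89.5 and Qs = 293.
Surplus = Qs - Qd = 293 - 89.5 = 203.5.

Surplus = 203.5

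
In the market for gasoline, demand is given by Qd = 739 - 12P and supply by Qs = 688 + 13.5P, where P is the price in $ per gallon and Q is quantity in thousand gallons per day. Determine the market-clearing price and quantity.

At equilibrium Qd = Qs, so 739 - 12P = 688 + 13.5P; collecting terms, 51 = 25.5P and P* = 2.
Substitute back: Q* = 739 - 12(2) = 715.

P* = 2, Q* = 715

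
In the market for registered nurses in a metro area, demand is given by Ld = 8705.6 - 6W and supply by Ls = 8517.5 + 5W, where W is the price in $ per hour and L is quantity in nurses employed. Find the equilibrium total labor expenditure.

Total labor expenditure = 147111.3

At equilibrium Ld = Ls, so 8705.6 - 6W = 8517.5 + 5W; collecting terms, 188.1 = 11W and W* = 17.1.
From the demand curve, L* = 8705.6 - 6(17.1) = 8603.
Total labor expenditure = W* × L* = 17.1 × 8603 = 147111.3.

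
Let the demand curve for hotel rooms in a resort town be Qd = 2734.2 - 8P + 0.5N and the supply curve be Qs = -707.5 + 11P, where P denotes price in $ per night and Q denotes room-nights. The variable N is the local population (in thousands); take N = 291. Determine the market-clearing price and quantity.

P* = 188.8, Q* = 1369.3

With N = 291, demand is Qd = 2879.7 - 8P.
The market clears where 2879.7 - 8P = -707.5 + 11P. Rearranging, 19P = 3587.2, hence P* = 188.8.
From the demand curve, Q* = 2879.7 - 8(188.8) = 1369.3.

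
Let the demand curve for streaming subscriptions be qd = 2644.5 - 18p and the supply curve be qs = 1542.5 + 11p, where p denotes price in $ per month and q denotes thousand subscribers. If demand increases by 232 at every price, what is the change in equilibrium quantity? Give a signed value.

Δq = 88

The market clears where 2644.5 - 18p = 1542.5 + 11p. Rearranging, 29p = 1102, hence p* = 38.
From the demand curve, q* = 2644.5 - 18(38) = 1960.5.
After the shift, demand is qd = 2876.5 - 18p.
New equilibrium: 1334 = 29p, so p = 46 and q = 2048.5.
Δq = 2048.5 - 1960.5 = 88.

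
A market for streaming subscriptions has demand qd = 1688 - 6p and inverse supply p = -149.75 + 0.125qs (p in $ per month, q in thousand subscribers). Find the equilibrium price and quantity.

In direct form, qs = 1198 + 8p.
The market clears where 1688 - 6p = 1198 + 8p. Rearranging, 14p = 490, hence p* = 35.
Plugging p* into demand: q* = 1688 - 6(35) = 1478.

p* = 35, q* = 1478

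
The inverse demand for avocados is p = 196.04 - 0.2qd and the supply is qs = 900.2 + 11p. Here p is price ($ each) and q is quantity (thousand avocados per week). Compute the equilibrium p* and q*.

Rewriting in direct form: qd = 980.2 - 5p.
Set qd = qs: 980.2 - 5p = 900.2 + 11p, so 80 = 16p and p* = 5.
Then q* = 980.2 - 5(5) = 955.2.

p* = 5, q* = 955.2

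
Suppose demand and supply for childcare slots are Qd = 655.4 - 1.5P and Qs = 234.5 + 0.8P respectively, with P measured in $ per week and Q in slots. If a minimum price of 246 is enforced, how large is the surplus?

At P = 246: Qd = 286.4 and Qs = 431.3.
Surplus = Qs - Qd = 431.3 - 286.4 = 144.9.

Surplus = 144.9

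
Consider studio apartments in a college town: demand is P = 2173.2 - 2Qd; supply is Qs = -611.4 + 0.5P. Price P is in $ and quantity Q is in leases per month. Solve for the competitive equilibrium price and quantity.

Inverting to quantity form: Qd = 1086.6 - 0.5P.
At equilibrium Qd = Qs, so 1086.6 - 0.5P = -611.4 + 0.5P; collecting terms, 1698 = P and P* = 1698.
Plugging P* into demand: Q* = 1086.6 - 0.5(1698) = 237.6.

P* = 1698, Q* = 237.6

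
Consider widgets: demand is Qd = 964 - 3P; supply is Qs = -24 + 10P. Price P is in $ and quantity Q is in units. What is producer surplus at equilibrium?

At equilibrium Qd = Qs, so 964 - 3P = -24 + 10P; collecting terms, 988 = 13P and P* = 76.
Substitute back: Q* = 964 - 3(76) = 736.
Supply choke price (Qs = 0): P = 2.4. Producer surplus = ½ × (76 - 2.4) × 736 = 27084.8.

Producer surplus = 27084.8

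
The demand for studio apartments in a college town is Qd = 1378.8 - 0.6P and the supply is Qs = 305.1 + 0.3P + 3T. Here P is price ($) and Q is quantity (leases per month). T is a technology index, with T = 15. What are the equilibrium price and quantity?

P* = 1143, Q* = 693

With T = 15, supply is Qs = 350.1 + 0.3P.
Set Qd = Qs: 1378.8 - 0.6P = 350.1 + 0.3P, so 1028.7 = 0.9P and P* = 1143.
From the demand curve, Q* = 1378.8 - 0.6(1143) = 693.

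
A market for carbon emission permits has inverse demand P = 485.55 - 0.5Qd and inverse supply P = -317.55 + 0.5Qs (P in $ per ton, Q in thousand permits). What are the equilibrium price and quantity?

Solving each curve for Q: Qd = 971.1 - 2P and Qs = 635.1 + 2P.
Equating demand and supply, 971.1 - 2P = 635.1 + 2P gives 4P = 336, so P* = 84.
Plugging P* into demand: Q* = 971.1 - 2(84) = 803.1.

P* = 84, Q* = 803.1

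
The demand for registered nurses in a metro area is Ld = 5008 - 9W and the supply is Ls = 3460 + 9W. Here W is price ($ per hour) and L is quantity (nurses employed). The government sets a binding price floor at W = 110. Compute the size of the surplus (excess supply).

Surplus = 432

At W = 110: Ld = 4018 and Ls = 4450.
Surplus = Ls - Ld = 4450 - 4018 = 432.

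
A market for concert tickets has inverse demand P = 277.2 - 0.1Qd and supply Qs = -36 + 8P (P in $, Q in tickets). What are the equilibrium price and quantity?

Solving each curve for Q: Qd = 2772 - 10P.
The market clears where 2772 - 10P = -36 + 8P. Rearranging, 18P = 2808, hence P* = 156.
Then Q* = 2772 - 10(156) = 1212.

P* = 156, Q* = 1212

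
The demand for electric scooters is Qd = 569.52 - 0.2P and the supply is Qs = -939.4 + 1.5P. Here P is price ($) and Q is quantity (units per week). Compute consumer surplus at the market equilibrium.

Consumer surplus = 384160

Equating demand and supply, 569.52 - 0.2P = -939.4 + 1.5P gives 1.7P = 1508.92, so P* = 887.6.
From the demand curve, Q* = 569.52 - 0.2(887.6) = 392.
Demand choke price (Qd = 0): P = 569.52/0.2 = 2847.6. Consumer surplus = ½ × (2847.6 - 887.6) × 392 = 384160.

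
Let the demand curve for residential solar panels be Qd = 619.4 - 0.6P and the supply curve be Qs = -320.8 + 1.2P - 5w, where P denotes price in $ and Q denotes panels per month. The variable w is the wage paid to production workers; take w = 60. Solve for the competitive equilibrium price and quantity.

With w = 60, supply is Qs = -620.8 + 1.2P.
Equating demand and supply, 619.4 - 0.6P = -620.8 + 1.2P gives 1.8P = 1240.2, so P* = 689.
From the demand curve, Q* = 619.4 - 0.6(689) = 206.

P* = 689, Q* = 206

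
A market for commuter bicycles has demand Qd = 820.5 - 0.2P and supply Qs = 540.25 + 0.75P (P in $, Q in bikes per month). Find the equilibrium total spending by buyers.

Total spending by buyers = 224642.5

Equating demand and supply, 820.5 - 0.2P = 540.25 + 0.75P gives 0.95P = 280.25, so P* = 295.
Then Q* = 820.5 - 0.2(295) = 761.5.
Total spending by buyers = P* × Q* = 295 × 761.5 = 224642.5.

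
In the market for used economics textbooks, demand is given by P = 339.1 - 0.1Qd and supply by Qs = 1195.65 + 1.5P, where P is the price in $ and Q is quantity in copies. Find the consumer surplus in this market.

Consumer surplus = 109816.2

Inverting to quantity form: Qd = 3391 - 10P.
At equilibrium Qd = Qs, so 3391 - 10P = 1195.65 + 1.5P; collecting terms, 2195.35 = 11.5P and P* = 190.9.
Substitute back: Q* = 3391 - 10(190.9) = 1482.
Demand choke price (Qd = 0): P = 3391/10 = 339.1. Consumer surplus = ½ × (339.1 - 190.9) × 1482 = 109816.2.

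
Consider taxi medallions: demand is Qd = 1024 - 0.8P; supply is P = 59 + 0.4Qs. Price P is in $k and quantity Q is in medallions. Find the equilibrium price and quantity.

Inverting to quantity form: Qs = -147.5 + 2.5P.
Set Qd = Qs: 1024 - 0.8P = -147.5 + 2.5P, so 1171.5 = 3.3P and P* = 355.
Plugging P* into demand: Q* = 1024 - 0.8(355) = 740.

P* = 355, Q* = 740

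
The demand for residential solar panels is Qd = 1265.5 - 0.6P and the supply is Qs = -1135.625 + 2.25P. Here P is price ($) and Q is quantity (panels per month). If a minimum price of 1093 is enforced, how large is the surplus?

Surplus = 713.925

At P = 1093: Qd = 609.7 and Qs = 1323.625.
Surplus = Qs - Qd = 1323.625 - 609.7 = 713.925.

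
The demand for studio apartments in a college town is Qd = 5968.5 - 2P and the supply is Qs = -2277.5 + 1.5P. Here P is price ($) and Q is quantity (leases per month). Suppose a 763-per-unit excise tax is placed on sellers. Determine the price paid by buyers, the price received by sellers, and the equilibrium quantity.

P_b = 2683, P_s = 1920, Q = 602.5

Sellers keep P_s = P_b - 763 per unit, so supply in terms of the buyer price is Qs = -3422 + 1.5P_b.
Equate demand and the shifted supply: 5968.5 - 2P_b = -3422 + 1.5P_b, giving 3.5P_b = 9390.5, so P_b = 2683.
Then P_s = 2683 - 763 = 1920 and Q = 5968.5 - 2(2683) = 602.5.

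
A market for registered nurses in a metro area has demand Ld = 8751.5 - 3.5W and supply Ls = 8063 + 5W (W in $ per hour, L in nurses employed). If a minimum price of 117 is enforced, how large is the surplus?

Surplus = 306

Evaluating both curves at the floor price 117 gives Ld = 8342, Ls = 8648.
Surplus = Ls - Ld = 8648 - 8342 = 306.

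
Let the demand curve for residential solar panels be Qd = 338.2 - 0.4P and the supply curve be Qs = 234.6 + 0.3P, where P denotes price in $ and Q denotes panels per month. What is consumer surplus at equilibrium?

Consumer surplus = 97301.25

Equating demand and supply, 338.2 - 0.4P = 234.6 + 0.3P gives 0.7P = 103.6, so P* = 148.
Then Q* = 338.2 - 0.4(148) = 279.
Demand choke price (Qd = 0): P = 338.2/0.4 = 845.5. Consumer surplus = ½ × (845.5 - 148) × 279 = 97301.25.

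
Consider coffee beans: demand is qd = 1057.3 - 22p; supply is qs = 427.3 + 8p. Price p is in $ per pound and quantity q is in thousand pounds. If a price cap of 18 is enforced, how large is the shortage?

With p fixed at 18, quantity demanded is 661.3 and quantity supplied is 571.3.
Shortage = qd - qs = 661.3 - 571.3 = 90.

Shortage = 90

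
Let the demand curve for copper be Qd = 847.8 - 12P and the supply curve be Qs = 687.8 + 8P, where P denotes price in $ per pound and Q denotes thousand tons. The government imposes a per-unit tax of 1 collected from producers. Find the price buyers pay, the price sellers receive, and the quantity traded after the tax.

Producers keep P_s = P_b - 1 per unit, so supply in terms of the buyer price is Qs = 679.8 + 8P_b.
Set Qd = Qs: 847.8 - 12P_b = 679.8 + 8P_b, so 168 = 20P_b and P_b = 8.4.
So P_s = 7.4 and the quantity traded is Q = 847.8 - 12(8.4) = 747.

P_b = 8.4, P_s = 7.4, Q = 747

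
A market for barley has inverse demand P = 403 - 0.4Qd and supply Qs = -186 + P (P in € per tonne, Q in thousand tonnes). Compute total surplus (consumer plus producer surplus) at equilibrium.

Rewriting in direct form: Qd = 1007.5 - 2.5P.
Set Qd = Qs: 1007.5 - 2.5P = -186 + P, so 1193.5 = 3.5P and P* = 341.
Substitute back: Q* = 1007.5 - 2.5(341) = 155.
Demand choke price = 403; supply choke price = 186. CS = ½(403 - 341)(155) = 4805; PS = ½(341 - 186)(155) = 12012.5. Total surplus = 16817.5.

Total surplus = 16817.5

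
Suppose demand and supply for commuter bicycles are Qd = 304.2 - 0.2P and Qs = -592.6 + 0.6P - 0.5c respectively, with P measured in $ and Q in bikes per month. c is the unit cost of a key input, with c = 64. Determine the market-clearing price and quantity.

With c = 64, supply is Qs = -624.6 + 0.6P.
The market clears where 304.2 - 0.2P = -624.6 + 0.6P. Rearranging, 0.8P = 928.8, hence P* = 1161.
Plugging P* into demand: Q* = 304.2 - 0.2(1161) = 72.

P* = 1161, Q* = 72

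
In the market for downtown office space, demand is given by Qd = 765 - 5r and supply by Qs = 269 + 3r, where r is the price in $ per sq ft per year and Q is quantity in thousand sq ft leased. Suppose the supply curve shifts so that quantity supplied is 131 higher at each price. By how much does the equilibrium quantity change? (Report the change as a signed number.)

ΔQ = 81.875

Set Qd = Qs: 765 - 5r = 269 + 3r, so 496 = 8r and r* = 62.
From the demand curve, Q* = 765 - 5(62) = 455.
After the shift, supply is Qs = 400 + 3r.
Re-solving, 8r = 365 gives r = 45.625 and Q = 536.875.
ΔQ = 536.875 - 455 = 81.875.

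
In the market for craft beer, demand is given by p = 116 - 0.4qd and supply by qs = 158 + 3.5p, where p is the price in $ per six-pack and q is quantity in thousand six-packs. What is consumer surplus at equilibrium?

Consumer surplus = 11045

Solving each curve for q: qd = 290 - 2.5p.
The market clears where 290 - 2.5p = 158 + 3.5p. Rearranging, 6p = 132, hence p* = 22.
Plugging p* into demand: q* = 290 - 2.5(22) = 235.
Demand choke price (qd = 0): p = 290/2.5 = 116. Consumer surplus = ½ × (116 - 22) × 235 = 11045.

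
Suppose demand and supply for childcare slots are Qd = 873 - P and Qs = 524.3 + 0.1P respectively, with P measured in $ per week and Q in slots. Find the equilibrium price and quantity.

P* = 317, Q* = 556

Set Qd = Qs: 873 - P = 524.3 + 0.1P, so 348.7 = 1.1P and P* = 317.
Then Q* = 873 - 317 = 556.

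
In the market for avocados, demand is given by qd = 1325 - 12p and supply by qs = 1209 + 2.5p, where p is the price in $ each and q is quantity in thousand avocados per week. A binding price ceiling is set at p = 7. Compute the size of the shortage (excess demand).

Shortage = 14.5

Evaluating both curves at the ceiling price 7 gives qd = 1241, qs = 1226.5.
Shortage = qd - qs = 1241 - 1226.5 = 14.5.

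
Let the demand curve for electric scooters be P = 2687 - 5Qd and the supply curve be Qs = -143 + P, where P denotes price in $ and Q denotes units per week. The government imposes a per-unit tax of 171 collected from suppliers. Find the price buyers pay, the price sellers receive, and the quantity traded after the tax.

Rewriting in direct form: Qd = 537.4 - 0.2P.
Suppliers keep P_s = P_b - 171 per unit, so supply in terms of the buyer price is Qs = -314 + P_b.
Market clearing requires 537.4 - 0.2P_b = -314 + P_b; hence 851.4 = 1.2P_b and P_b = 709.5.
Then P_s = 709.5 - 171 = 538.5 and Q = 537.4 - 0.2(709.5) = 395.5.

P_b = 709.5, P_s = 538.5, Q = 395.5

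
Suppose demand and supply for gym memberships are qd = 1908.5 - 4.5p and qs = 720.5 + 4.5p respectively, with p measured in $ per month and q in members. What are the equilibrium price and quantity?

p* = 132, q* = 1314.5

At equilibrium qd = qs, so 1908.5 - 4.5p = 720.5 + 4.5p; collecting terms, 1188 = 9p and p* = 132.
From the demand curve, q* = 1908.5 - 4.5(132) = 1314.5.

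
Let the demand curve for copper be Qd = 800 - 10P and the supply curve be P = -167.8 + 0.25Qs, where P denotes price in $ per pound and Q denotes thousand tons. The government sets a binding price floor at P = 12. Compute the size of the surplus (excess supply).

Inverting to quantity form: Qs = 671.2 + 4P.
With P fixed at 12, quantity demanded is 680 and quantity supplied is 719.2.
Surplus = Qs - Qd = 719.2 - 680 = 39.2.

Surplus = 39.2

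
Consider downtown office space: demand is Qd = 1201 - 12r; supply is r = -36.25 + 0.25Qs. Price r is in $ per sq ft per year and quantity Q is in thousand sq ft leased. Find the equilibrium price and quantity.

In direct form, Qs = 145 + 4r.
At equilibrium Qd = Qs, so 1201 - 12r = 145 + 4r; collecting terms, 1056 = 16r and r* = 66.
Then Q* = 1201 - 12(66) = 409.

r* = 66, Q* = 409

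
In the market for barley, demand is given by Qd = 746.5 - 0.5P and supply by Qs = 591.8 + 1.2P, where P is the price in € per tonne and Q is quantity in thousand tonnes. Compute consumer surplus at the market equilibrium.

Equating demand and supply, 746.5 - 0.5P = 591.8 + 1.2P gives 1.7P = 154.7, so P* = 91.
From the demand curve, Q* = 746.5 - 0.5(91) = 701.
Demand choke price (Qd = 0): P = 746.5/0.5 = 1493. Consumer surplus = ½ × (1493 - 91) × 701 = 491401.

Consumer surplus = 491401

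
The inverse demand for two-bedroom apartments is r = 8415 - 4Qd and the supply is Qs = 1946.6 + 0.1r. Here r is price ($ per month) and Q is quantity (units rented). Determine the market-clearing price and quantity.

Rewriting in direct form: Qd = 2103.75 - 0.25r.
Set Qd = Qs: 2103.75 - 0.25r = 1946.6 + 0.1r, so 157.15 = 0.35r and r* = 449.
Plugging r* into demand: Q* = 2103.75 - 0.25(449) = 1991.5.

r* = 449, Q* = 1991.5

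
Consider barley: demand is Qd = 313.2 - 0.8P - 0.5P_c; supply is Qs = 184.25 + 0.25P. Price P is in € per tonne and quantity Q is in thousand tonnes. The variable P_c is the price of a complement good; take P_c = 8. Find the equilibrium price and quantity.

With P_c = 8, demand is Qd = 309.2 - 0.8P.
The market clears where 309.2 - 0.8P = 184.25 + 0.25P. Rearranging, 1.05P = 124.95, hence P* = 119.
From the demand curve, Q* = 309.2 - 0.8(119) = 214.

P* = 119, Q* = 214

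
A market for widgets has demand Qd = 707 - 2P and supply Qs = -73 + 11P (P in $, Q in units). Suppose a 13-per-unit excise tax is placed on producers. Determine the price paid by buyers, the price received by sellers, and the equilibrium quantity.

With a tax of 13 on producers, they supply based on the net price P_s = P_b - 13, so Qs = -216 + 11P_b.
Equate demand and the shifted supply: 707 - 2P_b = -216 + 11P_b, giving 13P_b = 923, so P_b = 71.
Then P_s = 71 - 13 = 58 and Q = 707 - 2(71) = 565.

P_b = 71, P_s = 58, Q = 565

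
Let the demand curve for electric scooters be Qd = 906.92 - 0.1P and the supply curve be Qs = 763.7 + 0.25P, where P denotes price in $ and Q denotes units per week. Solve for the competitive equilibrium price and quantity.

The market clears where 906.92 - 0.1P = 763.7 + 0.25P. Rearranging, 0.35P = 143.22, hence P* = 409.2.
Then Q* = 906.92 - 0.1(409.2) = 866.

P* = 409.2, Q* = 866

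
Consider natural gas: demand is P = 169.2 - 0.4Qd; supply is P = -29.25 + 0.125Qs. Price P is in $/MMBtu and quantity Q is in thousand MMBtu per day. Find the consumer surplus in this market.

Consumer surplus = 28576.8

Rewriting in direct form: Qd = 423 - 2.5P and Qs = 234 + 8P.
The market clears where 423 - 2.5P = 234 + 8P. Rearranging, 10.5P = 189, hence P* = 18.
Then Q* = 423 - 2.5(18) = 378.
Demand choke price (Qd = 0): P = 423/2.5 = 169.2. Consumer surplus = ½ × (169.2 - 18) × 378 = 28576.8.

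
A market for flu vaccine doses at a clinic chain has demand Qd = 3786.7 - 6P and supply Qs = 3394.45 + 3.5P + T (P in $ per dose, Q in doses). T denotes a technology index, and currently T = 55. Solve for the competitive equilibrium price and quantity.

P* = 35.5, Q* = 3573.7

With T = 55, supply is Qs = 3449.45 + 3.5P.
Equating demand and supply, 3786.7 - 6P = 3449.45 + 3.5P gives 9.5P = 337.25, so P* = 35.5.
Then Q* = 3786.7 - 6(35.5) = 3573.7.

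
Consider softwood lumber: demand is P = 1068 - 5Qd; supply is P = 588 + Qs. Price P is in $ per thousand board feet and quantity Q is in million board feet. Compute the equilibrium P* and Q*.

P* = 668, Q* = 80

Inverting to quantity form: Qd = 213.6 - 0.2P and Qs = -588 + P.
Set Qd = Qs: 213.6 - 0.2P = -588 + P, so 801.6 = 1.2P and P* = 668.
Substitute back: Q* = 213.6 - 0.2(668) = 80.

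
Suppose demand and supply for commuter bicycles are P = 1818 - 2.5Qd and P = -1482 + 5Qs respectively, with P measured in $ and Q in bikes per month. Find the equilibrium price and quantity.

P* = 718, Q* = 440

Solving each curve for Q: Qd = 727.2 - 0.4P and Qs = 296.4 + 0.2P.
The market clears where 727.2 - 0.4P = 296.4 + 0.2P. Rearranging, 0.6P = 430.8, hence P* = 718.
Plugging P* into demand: Q* = 727.2 - 0.4(718) = 440.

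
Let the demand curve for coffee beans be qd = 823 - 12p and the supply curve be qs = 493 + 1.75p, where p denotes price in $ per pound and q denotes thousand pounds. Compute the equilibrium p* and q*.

p* = 24, q* = 535

The market clears where 823 - 12p = 493 + 1.75p. Rearranging, 13.75p = 330, hence p* = 24.
Then q* = 823 - 12(24) = 535.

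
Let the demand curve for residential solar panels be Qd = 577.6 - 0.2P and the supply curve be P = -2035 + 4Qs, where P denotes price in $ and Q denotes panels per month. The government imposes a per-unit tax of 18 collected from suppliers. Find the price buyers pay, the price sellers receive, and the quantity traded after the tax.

Rewriting in direct form: Qs = 508.75 + 0.25P.
The tax drives a wedge P_b - P_s = 18. Substituting P_s = P_b - 18 into supply: Qs = 504.25 + 0.25P_b.
Market clearing requires 577.6 - 0.2P_b = 504.25 + 0.25P_b; hence 73.35 = 0.45P_b and P_b = 163.
Then P_s = 163 - 18 = 145 and Q = 577.6 - 0.2(163) = 545.

P_b = 163, P_s = 145, Q = 545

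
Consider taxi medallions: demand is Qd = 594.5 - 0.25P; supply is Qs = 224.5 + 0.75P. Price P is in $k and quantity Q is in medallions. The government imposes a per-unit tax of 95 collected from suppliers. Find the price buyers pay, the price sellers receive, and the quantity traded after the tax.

P_b = 441.25, P_s = 346.25, Q = 484.1875

The tax drives a wedge P_b - P_s = 95. Substituting P_s = P_b - 95 into supply: Qs = 153.25 + 0.75P_b.
Market clearing requires 594.5 - 0.25P_b = 153.25 + 0.75P_b; hence 441.25 = P_b and P_b = 441.25.
Then P_s = 441.25 - 95 = 346.25 and Q = 594.5 - 0.25(441.25) = 484.1875.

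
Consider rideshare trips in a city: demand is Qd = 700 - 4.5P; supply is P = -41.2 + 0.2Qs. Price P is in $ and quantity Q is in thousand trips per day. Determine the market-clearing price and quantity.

P* = 52, Q* = 466

Solving each curve for Q: Qs = 206 + 5P.
At equilibrium Qd = Qs, so 700 - 4.5P = 206 + 5P; collecting terms, 494 = 9.5P and P* = 52.
Plugging P* into demand: Q* = 700 - 4.5(52) = 466.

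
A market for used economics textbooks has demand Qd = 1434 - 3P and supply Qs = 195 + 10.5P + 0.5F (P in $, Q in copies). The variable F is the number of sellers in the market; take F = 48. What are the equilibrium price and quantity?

With F = 48, supply is Qs = 219 + 10.5P.
Set Qd = Qs: 1434 - 3P = 219 + 10.5P, so 1215 = 13.5P and P* = 90.
Then Q* = 1434 - 3(90) = 1164.

P* = 90, Q* = 1164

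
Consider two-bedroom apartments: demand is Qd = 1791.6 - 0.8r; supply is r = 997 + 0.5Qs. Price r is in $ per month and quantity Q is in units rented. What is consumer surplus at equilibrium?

Inverting to quantity form: Qs = -1994 + 2r.
At equilibrium Qd = Qs, so 1791.6 - 0.8r = -1994 + 2r; collecting terms, 3785.6 = 2.8r and r* = 1352.
Then Q* = 1791.6 - 0.8(1352) = 710.
Demand choke price (Qd = 0): r = 1791.6/0.8 = 2239.5. Consumer surplus = ½ × (2239.5 - 1352) × 710 = 315062.5.

Consumer surplus = 315062.5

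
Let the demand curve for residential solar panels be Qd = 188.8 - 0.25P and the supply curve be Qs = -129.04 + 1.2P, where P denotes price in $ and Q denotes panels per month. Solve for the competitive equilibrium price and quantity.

Equating demand and supply, 188.8 - 0.25P = -129.04 + 1.2P gives 1.45P = 317.84, so P* = 219.2.
Substitute back: Q* = 188.8 - 0.25(219.2) = 134.

P* = 219.2, Q* = 134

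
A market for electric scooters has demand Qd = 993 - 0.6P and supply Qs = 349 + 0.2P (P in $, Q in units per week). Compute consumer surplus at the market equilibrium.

Consumer surplus = 216750

The market clears where 993 - 0.6P = 349 + 0.2P. Rearranging, 0.8P = 644, hence P* = 805.
Plugging P* into demand: Q* = 993 - 0.6(805) = 510.
Demand choke price (Qd = 0): P = 993/0.6 = 1655. Consumer surplus = ½ × (1655 - 805) × 510 = 216750.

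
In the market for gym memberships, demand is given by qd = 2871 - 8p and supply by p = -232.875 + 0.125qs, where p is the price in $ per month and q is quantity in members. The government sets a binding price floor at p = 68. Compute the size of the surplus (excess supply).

Surplus = 80

Rewriting in direct form: qs = 1863 + 8p.
With p fixed at 68, quantity demanded is 2327 and quantity supplied is 2407.
Surplus = qs - qd = 2407 - 2327 = 80.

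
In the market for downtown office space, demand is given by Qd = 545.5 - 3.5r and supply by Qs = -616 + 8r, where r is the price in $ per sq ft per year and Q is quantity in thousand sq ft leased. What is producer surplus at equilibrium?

Producer surplus = 2304

Set Qd = Qs: 545.5 - 3.5r = -616 + 8r, so 1161.5 = 11.5r and r* = 101.
Substitute back: Q* = 545.5 - 3.5(101) = 192.
Supply choke price (Qs = 0): r = 77. Producer surplus = ½ × (101 - 77) × 192 = 2304.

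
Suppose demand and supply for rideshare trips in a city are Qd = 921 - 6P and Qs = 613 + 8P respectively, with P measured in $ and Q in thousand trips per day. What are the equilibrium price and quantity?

P* = 22, Q* = 789

Set Qd = Qs: 921 - 6P = 613 + 8P, so 308 = 14P and P* = 22.
Plugging P* into demand: Q* = 921 - 6(22) = 789.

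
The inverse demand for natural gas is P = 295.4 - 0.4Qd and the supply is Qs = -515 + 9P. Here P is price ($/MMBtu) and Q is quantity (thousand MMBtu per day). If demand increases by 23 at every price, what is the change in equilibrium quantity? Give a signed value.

In direct form, Qd = 738.5 - 2.5P.
Set Qd = Qs: 738.5 - 2.5P = -515 + 9P, so 1253.5 = 11.5P and P* = 109.
Substitute back: Q* = 738.5 - 2.5(109) = 466.
After the shift, demand is Qd = 761.5 - 2.5P.
The new intersection has 1276.5 = 11.5P, i.e. P = 111, Q = 484.
ΔQ = 484 - 466 = 18.

ΔQ = 18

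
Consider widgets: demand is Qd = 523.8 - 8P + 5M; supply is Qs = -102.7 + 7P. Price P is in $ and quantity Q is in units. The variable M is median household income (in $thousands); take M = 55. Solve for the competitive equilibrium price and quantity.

P* = 60.1, Q* = 318

With M = 55, demand is Qd = 798.8 - 8P.
Set Qd = Qs: 798.8 - 8P = -102.7 + 7P, so 901.5 = 15P and P* = 60.1.
Substitute back: Q* = 798.8 - 8(60.1) = 318.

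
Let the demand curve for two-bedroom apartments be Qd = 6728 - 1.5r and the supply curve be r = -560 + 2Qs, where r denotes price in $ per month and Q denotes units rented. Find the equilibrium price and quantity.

Inverting to quantity form: Qs = 280 + 0.5r.
Equating demand and supply, 6728 - 1.5r = 280 + 0.5r gives 2r = 6448, so r* = 3224.
Substitute back: Q* = 6728 - 1.5(3224) = 1892.

r* = 3224, Q* = 1892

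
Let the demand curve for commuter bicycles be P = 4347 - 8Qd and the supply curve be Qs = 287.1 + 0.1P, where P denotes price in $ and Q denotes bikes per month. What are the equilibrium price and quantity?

In direct form, Qd = 543.375 - 0.125P.
The market clears where 543.375 - 0.125P = 287.1 + 0.1P. Rearranging, 0.225P = 256.275, hence P* = 1139.
From the demand curve, Q* = 543.375 - 0.125(1139) = 401.

P* = 1139, Q* = 401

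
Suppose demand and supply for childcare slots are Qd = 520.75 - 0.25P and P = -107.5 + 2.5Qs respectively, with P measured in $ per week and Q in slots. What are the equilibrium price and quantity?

Inverting to quantity form: Qs = 43 + 0.4P.
Equating demand and supply, 520.75 - 0.25P = 43 + 0.4P gives 0.65P = 477.75, so P* = 735.
Substitute back: Q* = 520.75 - 0.25(735) = 337.

P* = 735, Q* = 337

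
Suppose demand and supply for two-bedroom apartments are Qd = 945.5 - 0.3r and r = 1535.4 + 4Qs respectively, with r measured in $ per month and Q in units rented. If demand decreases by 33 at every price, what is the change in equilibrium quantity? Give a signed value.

Inverting to quantity form: Qs = -383.85 + 0.25r.
Equating demand and supply, 945.5 - 0.3r = -383.85 + 0.25r gives 0.55r = 1329.35, so r* = 2417.
From the demand curve, Q* = 945.5 - 0.3(2417) = 220.4.
After the shift, demand is Qd = 912.5 - 0.3r.
Re-solving, 0.55r = 1296.35 gives r = 2357 and Q = 205.4.
ΔQ = 205.4 - 220.4 = -15.

ΔQ = -15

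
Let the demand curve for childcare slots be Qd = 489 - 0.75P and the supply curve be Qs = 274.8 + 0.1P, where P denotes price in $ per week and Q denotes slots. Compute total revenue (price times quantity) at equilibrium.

Total revenue = 75600

Set Qd = Qs: 489 - 0.75P = 274.8 + 0.1P, so 214.2 = 0.85P and P* = 252.
Substitute back: Q* = 489 - 0.75(252) = 300.
Total revenue = P* × Q* = 252 × 300 = 75600.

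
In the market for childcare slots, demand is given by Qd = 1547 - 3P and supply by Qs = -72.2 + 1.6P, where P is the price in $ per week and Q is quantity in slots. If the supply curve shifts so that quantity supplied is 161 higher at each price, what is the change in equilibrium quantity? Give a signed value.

Set Qd = Qs: 1547 - 3P = -72.2 + 1.6P, so 1619.2 = 4.6P and P* = 352.
Then Q* = 1547 - 3(352) = 491.
After the shift, supply is Qs = 88.8 + 1.6P.
Re-solving, 4.6P = 1458.2 gives P = 317 and Q = 596.
ΔQ = 596 - 491 = 105.

ΔQ = 105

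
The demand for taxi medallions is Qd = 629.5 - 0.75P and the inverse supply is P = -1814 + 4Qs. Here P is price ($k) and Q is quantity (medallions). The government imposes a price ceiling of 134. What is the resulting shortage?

Solving each curve for Q: Qs = 453.5 + 0.25P.
With P fixed at 134, quantity demanded is 529 and quantity supplied is 487.
Shortage = Qd - Qs = 529 - 487 = 42.

Shortage = 42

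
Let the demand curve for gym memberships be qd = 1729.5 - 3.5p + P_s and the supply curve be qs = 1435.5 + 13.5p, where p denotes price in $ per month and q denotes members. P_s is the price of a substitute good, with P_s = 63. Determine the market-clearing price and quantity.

p* = 21, q* = 1719

With P_s = 63, demand is qd = 1792.5 - 3.5p.
The market clears where 1792.5 - 3.5p = 1435.5 + 13.5p. Rearranging, 17p = 357, hence p* = 21.
Then q* = 1792.5 - 3.5(21) = 1719.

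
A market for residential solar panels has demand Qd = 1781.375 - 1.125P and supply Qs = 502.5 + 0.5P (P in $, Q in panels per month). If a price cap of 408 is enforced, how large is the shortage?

At P = 408: Qd = 1322.375 and Qs = 706.5.
Shortage = Qd - Qs = 1322.375 - 706.5 = 615.875.

Shortage = 615.875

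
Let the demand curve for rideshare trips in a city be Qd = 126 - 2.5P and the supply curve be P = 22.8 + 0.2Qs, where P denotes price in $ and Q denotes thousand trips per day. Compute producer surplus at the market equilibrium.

Rewriting in direct form: Qs = -114 + 5P.
Equating demand and supply, 126 - 2.5P = -114 + 5P gives 7.5P = 240, so P* = 32.
From the demand curve, Q* = 126 - 2.5(32) = 46.
Supply choke price (Qs = 0): P = 22.8. Producer surplus = ½ × (32 - 22.8) × 46 = 211.6.

Producer surplus = 211.6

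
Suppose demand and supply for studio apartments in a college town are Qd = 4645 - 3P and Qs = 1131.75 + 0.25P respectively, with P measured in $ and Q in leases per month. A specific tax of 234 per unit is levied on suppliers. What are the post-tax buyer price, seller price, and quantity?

The tax drives a wedge P_b - P_s = 234. Substituting P_s = P_b - 234 into supply: Qs = 1073.25 + 0.25P_b.
Equate demand and the shifted supply: 4645 - 3P_b = 1073.25 + 0.25P_b, giving 3.25P_b = 3571.75, so P_b = 1099.
So P_s = 865 and the quantity traded is Q = 4645 - 3(1099) = 1348.

P_b = 1099, P_s = 865, Q = 1348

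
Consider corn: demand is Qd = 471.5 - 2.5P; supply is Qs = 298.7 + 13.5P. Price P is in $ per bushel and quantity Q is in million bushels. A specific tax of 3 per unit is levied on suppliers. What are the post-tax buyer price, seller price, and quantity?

P_b = 13.33125, P_s = 10.33125, Q = 438.171875

Suppliers keep P_s = P_b - 3 per unit, so supply in terms of the buyer price is Qs = 258.2 + 13.5P_b.
Set Qd = Qs: 471.5 - 2.5P_b = 258.2 + 13.5P_b, so 213.3 = 16P_b and P_b = 13.33125.
So P_s = 10.33125 and the quantity traded is Q = 471.5 - 2.5(13.33125) = 438.171875.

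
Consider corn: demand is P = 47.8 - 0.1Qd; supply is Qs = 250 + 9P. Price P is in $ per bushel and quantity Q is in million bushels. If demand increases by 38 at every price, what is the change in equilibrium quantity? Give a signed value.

ΔQ = 18

In direct form, Qd = 478 - 10P.
At equilibrium Qd = Qs, so 478 - 10P = 250 + 9P; collecting terms, 228 = 19P and P* = 12.
Plugging P* into demand: Q* = 478 - 10(12) = 358.
After the shift, demand is Qd = 516 - 10P.
New equilibrium: 266 = 19P, so P = 14 and Q = 376.
ΔQ = 376 - 358 = 18.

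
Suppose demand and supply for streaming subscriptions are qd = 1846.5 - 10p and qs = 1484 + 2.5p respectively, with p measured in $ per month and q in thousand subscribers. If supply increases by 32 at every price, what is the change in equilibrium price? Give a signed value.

The market clears where 1846.5 - 10p = 1484 + 2.5p. Rearranging, 12.5p = 362.5, hence p* = 29.
Plugging p* into demand: q* = 1846.5 - 10(29) = 1556.5.
After the shift, supply is qs = 1516 + 2.5p.
New equilibrium: 330.5 = 12.5p, so p = 26.44 and q = 1582.1.
Δp = 26.44 - 29 = -2.56.

Δp = -2.56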